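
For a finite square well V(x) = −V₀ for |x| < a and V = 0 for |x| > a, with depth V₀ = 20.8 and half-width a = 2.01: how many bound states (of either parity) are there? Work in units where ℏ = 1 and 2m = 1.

The dimensionless depth is z₀ = a√(2mV₀)/ℏ = 2.01 × √(20.80) = 9.167.
The even/odd transcendental equations gain one root per π/2 in z₀, giving N = 1 + ⌊2z₀/π⌋ = 1 + ⌊5.836⌋ = 6.

N = 6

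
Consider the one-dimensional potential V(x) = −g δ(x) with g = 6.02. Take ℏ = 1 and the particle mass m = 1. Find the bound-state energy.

E = -18.1

For x ≠ 0 the bound state is ψ ∝ e^{−κ|x|}; integrating the TISE across the delta gives the cusp condition 2κ = 2mg/ℏ², so κ = 6.020.
Then E = −ℏ²κ²/(2m) = −mg²/(2ℏ²) = -18.12.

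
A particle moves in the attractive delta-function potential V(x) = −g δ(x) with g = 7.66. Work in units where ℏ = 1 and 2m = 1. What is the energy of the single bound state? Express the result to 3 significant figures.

E = -14.7

For x ≠ 0 the bound state is ψ ∝ e^{−κ|x|}; integrating the TISE across the delta gives the cusp condition 2κ = 2mg/ℏ², so κ = 3.830.
Then E = −ℏ²κ²/(2m) = −mg²/(2ℏ²) = -14.67.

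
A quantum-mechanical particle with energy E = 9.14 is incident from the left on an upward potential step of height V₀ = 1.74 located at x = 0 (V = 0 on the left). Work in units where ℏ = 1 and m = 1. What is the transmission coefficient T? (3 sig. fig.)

On each side the TISE gives plane waves with k = √(2m(E − V))/ℏ: k₁ = √(2·1·9.14) = 4.276, k₂ = √(2·1·7.4) = 3.847.
Continuity of ψ and ψ′ at the step yields the reflection amplitude r = (k₁ − k₂)/(k₁ + k₂) = 0.05275; thus R = |r|² = 0.002782, T = 0.9972.

T = 0.997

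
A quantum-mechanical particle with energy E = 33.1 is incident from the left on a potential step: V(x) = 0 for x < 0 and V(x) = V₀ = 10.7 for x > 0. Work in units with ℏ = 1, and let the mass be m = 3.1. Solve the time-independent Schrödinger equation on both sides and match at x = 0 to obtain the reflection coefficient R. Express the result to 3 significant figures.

R = 0.00947

On each side the TISE gives plane waves with k = √(2m(E − V))/ℏ: k₁ = √(2·3.1·33.1) = 14.33, k₂ = √(2·3.1·22.4) = 11.78.
Matching ψ and ψ′ at x = 0 gives r = (k₁ − k₂)/(k₁ + k₂), so R = r² = 0.009469 and T = 1 − R = 0.9905.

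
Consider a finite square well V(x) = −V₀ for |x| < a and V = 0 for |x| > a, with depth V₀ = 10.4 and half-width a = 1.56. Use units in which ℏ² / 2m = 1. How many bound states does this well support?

N = 4

The dimensionless depth is z₀ = a√(2mV₀)/ℏ = 1.56 × √(10.40) = 5.031.
A new bound state (alternating even/odd) appears each time z₀ passes a multiple of π/2, so N = ⌊2z₀/π⌋ + 1 = ⌊3.203⌋ + 1 = 4.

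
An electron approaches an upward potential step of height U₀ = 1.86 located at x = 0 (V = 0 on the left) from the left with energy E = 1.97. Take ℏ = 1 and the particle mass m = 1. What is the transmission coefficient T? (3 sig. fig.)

T = 0.618

On each side the TISE gives plane waves with k = √(2m(E − V))/ℏ: k₁ = √(2·1·1.97) = 1.985, k₂ = √(2·1·0.11) = 0.4690.
Matching ψ and ψ′ at x = 0 gives r = (k₁ − k₂)/(k₁ + k₂), so R = r² = 0.3816 and T = 1 − R = 0.6184.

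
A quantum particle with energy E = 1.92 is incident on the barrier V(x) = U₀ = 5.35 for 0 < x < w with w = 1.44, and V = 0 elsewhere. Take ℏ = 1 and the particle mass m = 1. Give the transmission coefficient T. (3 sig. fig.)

E < U₀: inside the barrier ψ ∝ e^{±κx} with κ = √(2m(U₀ − E))/ℏ = 2.619.
κw = 3.772, sinh(κw) = 21.71.
Matching ψ, ψ′ at both faces gives T = [1 + U₀² sinh²(κw) / (4E(U₀ − E))]⁻¹ = 1/513.3 = 0.00195.

T = 0.00195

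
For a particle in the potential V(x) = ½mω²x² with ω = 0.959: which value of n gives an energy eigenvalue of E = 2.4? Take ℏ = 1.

Invert E_n = (n + ½)ℏω: n = E/ℏω − ½ = 2.003, so n = 2.

n = 2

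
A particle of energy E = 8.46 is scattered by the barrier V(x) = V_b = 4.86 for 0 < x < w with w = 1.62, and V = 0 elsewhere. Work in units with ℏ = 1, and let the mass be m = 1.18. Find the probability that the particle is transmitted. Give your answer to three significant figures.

Above the barrier the interior wavenumber is k₂ = √(2m(E − V_b))/ℏ = 2.915, giving phase k₂w = 4.722.
Matching at both interfaces gives T⁻¹ = 1 + V_b² sin²(k₂w) / [4E(E − V_b)] = 1.194, hence T = 0.838.

T = 0.838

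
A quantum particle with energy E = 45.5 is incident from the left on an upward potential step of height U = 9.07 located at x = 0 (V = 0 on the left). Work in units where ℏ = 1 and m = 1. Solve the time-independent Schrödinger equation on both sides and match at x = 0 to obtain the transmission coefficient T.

T = 0.997

The wavenumbers are k₁ = √(2mE)/ℏ = 9.539 on the left and k₂ = √(2m(E − U))/ℏ = 8.536 on the right.
Matching ψ and ψ′ at x = 0 gives r = (k₁ − k₂)/(k₁ + k₂), so R = r² = 0.003083 and T = 1 − R = 0.9969.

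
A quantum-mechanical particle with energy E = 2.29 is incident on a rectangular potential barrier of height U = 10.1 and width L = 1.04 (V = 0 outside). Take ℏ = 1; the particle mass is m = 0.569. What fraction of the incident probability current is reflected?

R = 0.994

Since E < U the interior solution is evanescent with decay constant κ = √(2m(U − E))/ℏ = 2.981.
κL = 3.100, sinh(κL) = 11.08.
Matching ψ, ψ′ at both faces gives T = [1 + U² sinh²(κL) / (4E(U − E))]⁻¹ = 1/176.1 = 0.00568.
R = 1 − T = 0.994.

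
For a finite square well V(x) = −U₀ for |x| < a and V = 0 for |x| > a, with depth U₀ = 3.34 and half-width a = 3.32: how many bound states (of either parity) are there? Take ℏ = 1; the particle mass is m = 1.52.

Define the well-strength parameter z₀ = (a/ℏ)√(2mU₀) = 3.32 × √(2·1.52·3.34) = 10.58.
The even/odd transcendental equations gain one root per π/2 in z₀, giving N = 1 + ⌊2z₀/π⌋ = 1 + ⌊6.735⌋ = 7.

N = 7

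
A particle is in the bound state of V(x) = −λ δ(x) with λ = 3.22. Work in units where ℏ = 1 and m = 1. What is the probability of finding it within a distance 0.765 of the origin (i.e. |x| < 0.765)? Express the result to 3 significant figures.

The normalised bound state is ψ = √κ e^{−κ|x|} with κ = mλ/ℏ² = 3.220.
P(|x| < d) = ∫_{−d}^{d} κ e^{−2κ|x|} dx = 1 − e^{−2κd} = 1 − e^{−4.927} = 0.9927.

P = 0.993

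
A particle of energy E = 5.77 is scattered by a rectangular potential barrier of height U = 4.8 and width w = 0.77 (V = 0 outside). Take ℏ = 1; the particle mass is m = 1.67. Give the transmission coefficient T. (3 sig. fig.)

T = 0.501

E > U: inside the barrier k₂ = √(2m(E − U))/ℏ = 1.800, k₂w = 1.386.
Matching at both interfaces gives T⁻¹ = 1 + U² sin²(k₂w) / [4E(E − U)] = 1.994, hence T = 0.501.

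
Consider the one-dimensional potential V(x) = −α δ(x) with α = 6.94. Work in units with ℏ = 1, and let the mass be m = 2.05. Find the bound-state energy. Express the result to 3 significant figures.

For x ≠ 0 the bound state is ψ ∝ e^{−κ|x|}; integrating the TISE across the delta gives the cusp condition 2κ = 2mα/ℏ², so κ = 14.23.
Then E = −ℏ²κ²/(2m) = −mα²/(2ℏ²) = -49.37.

E = -49.4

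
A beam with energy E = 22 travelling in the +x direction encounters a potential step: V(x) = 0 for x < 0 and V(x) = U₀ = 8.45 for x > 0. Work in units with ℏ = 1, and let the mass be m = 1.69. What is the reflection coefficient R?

The wavenumbers are k₁ = √(2mE)/ℏ = 8.623 on the left and k₂ = √(2m(E − U₀))/ℏ = 6.767 on the right.
Matching ψ and ψ′ at x = 0 gives r = (k₁ − k₂)/(k₁ + k₂), so R = r² = 0.01454 and T = 1 − R = 0.9855.

R = 0.0145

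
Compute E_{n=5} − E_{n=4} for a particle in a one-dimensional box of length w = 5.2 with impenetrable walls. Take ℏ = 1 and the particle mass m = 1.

E_n = n²π²ℏ²/(2mw²), so ΔE = (5² − 4²) π²ℏ²/(2mw²).
ΔE = 9 × π² / (2 × 1 × 5.2²) = 1.643.

ΔE = 1.64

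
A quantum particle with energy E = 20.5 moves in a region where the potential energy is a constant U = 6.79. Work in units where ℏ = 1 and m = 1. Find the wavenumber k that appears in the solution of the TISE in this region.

With E > U the solution is oscillatory, ψ ∝ e^{±ikx} with k = √(2m(E − U))/ℏ.
k = √(2 × 1 × 13.71) = 5.236.

k = 5.24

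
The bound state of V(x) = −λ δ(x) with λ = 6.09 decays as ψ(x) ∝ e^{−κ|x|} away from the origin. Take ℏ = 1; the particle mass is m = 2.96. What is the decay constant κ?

κ = 18.0

Integrate −(ℏ²/2m)ψ'' − λδ(x)ψ = Eψ from −ε to +ε: the ψ'' term gives ψ'(0⁺) − ψ'(0⁻) and the δ term gives −(2mλ/ℏ²)ψ(0).
With ψ ∝ e^{−κ|x|} this yields −2κ = −2mλ/ℏ², so κ = mλ/ℏ² = 18.03.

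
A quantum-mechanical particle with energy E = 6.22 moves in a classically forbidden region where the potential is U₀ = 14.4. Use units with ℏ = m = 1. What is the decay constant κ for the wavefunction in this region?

κ = 4.04

Since E < U₀ the TISE in this region is ψ'' = κ²ψ with κ = √(2m(U₀ − E))/ℏ.
κ = √(2 × 1 × 8.18) = 4.045.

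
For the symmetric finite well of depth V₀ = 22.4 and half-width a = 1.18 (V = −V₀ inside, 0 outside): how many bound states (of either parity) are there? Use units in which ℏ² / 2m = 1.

Define the well-strength parameter z₀ = (a/ℏ)√(2mV₀) = 1.18 × √(2·0.5·22.4) = 5.585.
The even/odd transcendental equations gain one root per π/2 in z₀, giving N = 1 + ⌊2z₀/π⌋ = 1 + ⌊3.555⌋ = 4.

N = 4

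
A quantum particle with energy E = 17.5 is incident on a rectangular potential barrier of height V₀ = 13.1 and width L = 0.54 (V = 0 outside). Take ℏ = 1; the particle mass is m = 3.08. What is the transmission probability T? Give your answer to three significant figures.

T = 0.945

Above the barrier the interior wavenumber is k₂ = √(2m(E − V₀))/ℏ = 5.206, giving phase k₂L = 2.811.
T = [1 + V₀² sin²(k₂L) / (4E(E − V₀))]⁻¹ = 1/1.059 = 0.945.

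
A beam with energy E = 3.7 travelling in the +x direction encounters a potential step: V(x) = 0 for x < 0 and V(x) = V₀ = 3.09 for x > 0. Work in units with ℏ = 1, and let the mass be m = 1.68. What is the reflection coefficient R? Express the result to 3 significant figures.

R = 0.178

The wavenumbers are k₁ = √(2mE)/ℏ = 3.526 on the left and k₂ = √(2m(E − V₀))/ℏ = 1.432 on the right.
Continuity of ψ and ψ′ at the step yields the reflection amplitude r = (k₁ − k₂)/(k₁ + k₂) = 0.4224; thus R = |r|² = 0.1785, T = 0.8215.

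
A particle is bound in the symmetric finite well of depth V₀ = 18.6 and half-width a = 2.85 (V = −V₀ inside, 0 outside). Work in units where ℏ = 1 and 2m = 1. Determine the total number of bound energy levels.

N = 8

Define the well-strength parameter z₀ = (a/ℏ)√(2mV₀) = 2.85 × √(2·0.5·18.6) = 12.29.
A new bound state (alternating even/odd) appears each time z₀ passes a multiple of π/2, so N = ⌊2z₀/π⌋ + 1 = ⌊7.825⌋ + 1 = 8.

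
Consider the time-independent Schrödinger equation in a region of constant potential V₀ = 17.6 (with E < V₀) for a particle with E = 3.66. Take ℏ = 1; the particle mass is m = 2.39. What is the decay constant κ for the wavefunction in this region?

Since E < V₀ the TISE in this region is ψ'' = κ²ψ with κ = √(2m(V₀ − E))/ℏ.
κ = √(2 × 2.39 × 13.94) = 8.163.

κ = 8.16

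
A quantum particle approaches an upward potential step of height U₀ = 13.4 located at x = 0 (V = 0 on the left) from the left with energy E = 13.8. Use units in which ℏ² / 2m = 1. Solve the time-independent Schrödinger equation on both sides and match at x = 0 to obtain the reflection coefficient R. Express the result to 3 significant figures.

On each side the TISE gives plane waves with k = √(2m(E − V))/ℏ: k₁ = √(2·½·13.8) = 3.715, k₂ = √(2·½·0.4) = 0.6325.
Continuity of ψ and ψ′ at the step yields the reflection amplitude r = (k₁ − k₂)/(k₁ + k₂) = 0.7090; thus R = |r|² = 0.5027, T = 0.4973.

R = 0.503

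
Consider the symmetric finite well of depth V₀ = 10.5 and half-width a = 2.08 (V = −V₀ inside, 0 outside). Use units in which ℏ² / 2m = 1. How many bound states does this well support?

Define the well-strength parameter z₀ = (a/ℏ)√(2mV₀) = 2.08 × √(2·0.5·10.5) = 6.740.
A new bound state (alternating even/odd) appears each time z₀ passes a multiple of π/2, so N = ⌊2z₀/π⌋ + 1 = ⌊4.291⌋ + 1 = 5.

N = 5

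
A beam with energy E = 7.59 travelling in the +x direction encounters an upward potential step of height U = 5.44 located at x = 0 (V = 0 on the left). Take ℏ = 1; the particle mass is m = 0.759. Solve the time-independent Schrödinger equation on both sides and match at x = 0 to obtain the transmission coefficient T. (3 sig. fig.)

T = 0.907

The wavenumbers are k₁ = √(2mE)/ℏ = 3.394 on the left and k₂ = √(2m(E − U))/ℏ = 1.807 on the right.
Matching ψ and ψ′ at x = 0 gives r = (k₁ − k₂)/(k₁ + k₂), so R = r² = 0.09320 and T = 1 − R = 0.9068.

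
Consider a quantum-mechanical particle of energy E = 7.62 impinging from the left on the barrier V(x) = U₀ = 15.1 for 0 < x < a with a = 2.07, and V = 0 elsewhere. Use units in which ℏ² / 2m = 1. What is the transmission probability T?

E < U₀: inside the barrier ψ ∝ e^{±κx} with κ = √(2m(U₀ − E))/ℏ = 2.735.
κa = 5.661, sinh(κa) = 143.8.
The exact tunnelling result is T⁻¹ = 1 + U₀² sinh²(κa) / [4E(U₀ − E)] = 20670, so T = 0.0000484.

T = 0.0000484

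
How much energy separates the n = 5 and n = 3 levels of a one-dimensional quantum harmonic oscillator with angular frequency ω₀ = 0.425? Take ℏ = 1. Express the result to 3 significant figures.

E_n = ℏω₀(n + ½), so ΔE = (5 − 3) ℏω₀ = 2 × 0.425 = 0.8500.

ΔE = 0.850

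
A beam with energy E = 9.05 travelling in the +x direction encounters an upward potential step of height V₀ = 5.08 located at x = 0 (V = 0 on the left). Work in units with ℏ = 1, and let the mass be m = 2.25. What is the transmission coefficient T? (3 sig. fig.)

On each side the TISE gives plane waves with k = √(2m(E − V))/ℏ: k₁ = √(2·2.25·9.05) = 6.382, k₂ = √(2·2.25·3.97) = 4.227.
Matching ψ and ψ′ at x = 0 gives r = (k₁ − k₂)/(k₁ + k₂), so R = r² = 0.04126 and T = 1 − R = 0.9587.

T = 0.959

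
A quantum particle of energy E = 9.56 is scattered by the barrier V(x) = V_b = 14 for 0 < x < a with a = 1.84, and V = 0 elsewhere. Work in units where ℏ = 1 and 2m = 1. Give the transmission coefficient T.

T = 0.00149

Since E < V_b the interior solution is evanescent with decay constant κ = √(2m(V_b − E))/ℏ = 2.107.
κa = 3.877, sinh(κa) = 24.13.
The exact tunnelling result is T⁻¹ = 1 + V_b² sinh²(κa) / [4E(V_b − E)] = 673.3, so T = 0.00149.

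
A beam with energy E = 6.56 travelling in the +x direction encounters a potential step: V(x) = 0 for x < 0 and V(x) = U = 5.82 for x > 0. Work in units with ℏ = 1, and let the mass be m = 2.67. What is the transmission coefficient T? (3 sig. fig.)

On each side the TISE gives plane waves with k = √(2m(E − V))/ℏ: k₁ = √(2·2.67·6.56) = 5.919, k₂ = √(2·2.67·0.74) = 1.988.
Matching ψ and ψ′ at x = 0 gives r = (k₁ − k₂)/(k₁ + k₂), so R = r² = 0.2472 and T = 1 − R = 0.7528.

T = 0.753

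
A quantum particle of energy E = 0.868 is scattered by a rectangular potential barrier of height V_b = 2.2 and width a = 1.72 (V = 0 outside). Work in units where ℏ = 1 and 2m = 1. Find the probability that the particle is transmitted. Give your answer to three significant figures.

T = 0.0697

E < V_b: inside the barrier ψ ∝ e^{±κx} with κ = √(2m(V_b − E))/ℏ = 1.154.
κa = 1.985, sinh(κa) = 3.571.
Matching ψ, ψ′ at both faces gives T = [1 + V_b² sinh²(κa) / (4E(V_b − E))]⁻¹ = 1/14.35 = 0.0697.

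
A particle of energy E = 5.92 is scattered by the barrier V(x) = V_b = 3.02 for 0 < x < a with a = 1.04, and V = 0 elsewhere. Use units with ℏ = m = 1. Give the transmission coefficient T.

T = 0.955

E > V_b: inside the barrier k₂ = √(2m(E − V_b))/ℏ = 2.408, k₂a = 2.505.
Matching at both interfaces gives T⁻¹ = 1 + V_b² sin²(k₂a) / [4E(E − V_b)] = 1.047, hence T = 0.955.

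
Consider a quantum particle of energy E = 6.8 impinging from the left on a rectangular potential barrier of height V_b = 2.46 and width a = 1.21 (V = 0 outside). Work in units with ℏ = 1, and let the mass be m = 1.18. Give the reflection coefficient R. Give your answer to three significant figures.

R = 0.0223

E > V_b: inside the barrier k₂ = √(2m(E − V_b))/ℏ = 3.200, k₂a = 3.872.
Matching at both interfaces gives T⁻¹ = 1 + V_b² sin²(k₂a) / [4E(E − V_b)] = 1.023, hence T = 0.978.
R = 1 − T = 0.0223.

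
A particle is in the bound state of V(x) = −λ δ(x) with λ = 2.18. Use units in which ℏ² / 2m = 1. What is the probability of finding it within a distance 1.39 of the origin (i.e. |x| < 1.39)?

The normalised bound state is ψ = √κ e^{−κ|x|} with κ = mλ/ℏ² = 1.090.
P(|x| < d) = ∫_{−d}^{d} κ e^{−2κ|x|} dx = 1 − e^{−2κd} = 1 − e^{−3.030} = 0.9517.

P = 0.952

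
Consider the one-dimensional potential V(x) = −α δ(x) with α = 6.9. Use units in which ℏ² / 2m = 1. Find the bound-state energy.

For x ≠ 0 the bound state is ψ ∝ e^{−κ|x|}; integrating the TISE across the delta gives the cusp condition 2κ = 2mα/ℏ², so κ = 3.450.
Then E = −ℏ²κ²/(2m) = −mα²/(2ℏ²) = -11.90.

E = -11.9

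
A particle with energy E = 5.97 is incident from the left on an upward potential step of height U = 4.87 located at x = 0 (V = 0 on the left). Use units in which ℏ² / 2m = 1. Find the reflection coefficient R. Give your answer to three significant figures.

R = 0.159

The wavenumbers are k₁ = √(2mE)/ℏ = 2.443 on the left and k₂ = √(2m(E − U))/ℏ = 1.049 on the right.
Continuity of ψ and ψ′ at the step yields the reflection amplitude r = (k₁ − k₂)/(k₁ + k₂) = 0.3993; thus R = |r|² = 0.1595, T = 0.8405.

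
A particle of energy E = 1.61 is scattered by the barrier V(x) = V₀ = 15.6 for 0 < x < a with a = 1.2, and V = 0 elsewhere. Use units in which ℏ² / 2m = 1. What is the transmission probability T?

T = 0.000187

Since E < V₀ the interior solution is evanescent with decay constant κ = √(2m(V₀ − E))/ℏ = 3.740.
κa = 4.488, sinh(κa) = 44.48.
Matching ψ, ψ′ at both faces gives T = [1 + V₀² sinh²(κa) / (4E(V₀ − E))]⁻¹ = 1/5346 = 0.000187.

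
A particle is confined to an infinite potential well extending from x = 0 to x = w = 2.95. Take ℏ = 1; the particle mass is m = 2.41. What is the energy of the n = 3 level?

The infinite-well eigenfunctions ψ_n = √(2/w) sin(nπx/w) vanish at both walls, giving E_n = n²π²ℏ²/(2mw²).
E_3 = 3² × π² / (2 × 2.41 × 2.95²) = 2.118.

E = 2.12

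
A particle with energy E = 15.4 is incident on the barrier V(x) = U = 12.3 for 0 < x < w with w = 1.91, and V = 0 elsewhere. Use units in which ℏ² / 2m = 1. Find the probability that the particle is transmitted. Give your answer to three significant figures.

Above the barrier the interior wavenumber is k₂ = √(2m(E − U))/ℏ = 1.761, giving phase k₂w = 3.363.
T = [1 + U² sin²(k₂w) / (4E(E − U))]⁻¹ = 1/1.038 = 0.963.

T = 0.963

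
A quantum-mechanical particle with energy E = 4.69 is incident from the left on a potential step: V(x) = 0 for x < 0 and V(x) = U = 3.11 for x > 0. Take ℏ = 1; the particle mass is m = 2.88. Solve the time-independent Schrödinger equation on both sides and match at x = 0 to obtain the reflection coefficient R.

The wavenumbers are k₁ = √(2mE)/ℏ = 5.198 on the left and k₂ = √(2m(E − U))/ℏ = 3.017 on the right.
Matching ψ and ψ′ at x = 0 gives r = (k₁ − k₂)/(k₁ + k₂), so R = r² = 0.07048 and T = 1 − R = 0.9295.

R = 0.0705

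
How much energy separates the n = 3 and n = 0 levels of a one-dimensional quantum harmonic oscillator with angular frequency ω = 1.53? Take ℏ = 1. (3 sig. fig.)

ΔE = 4.59

E_n = ℏω(n + ½), so ΔE = (3 − 0) ℏω = 3 × 1.53 = 4.590.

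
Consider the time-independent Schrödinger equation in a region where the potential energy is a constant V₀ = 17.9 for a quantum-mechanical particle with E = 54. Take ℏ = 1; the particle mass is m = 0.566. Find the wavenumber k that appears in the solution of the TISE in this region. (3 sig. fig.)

k = 6.39

With E > V₀ the solution is oscillatory, ψ ∝ e^{±ikx} with k = √(2m(E − V₀))/ℏ.
k = √(2 × 0.566 × 36.1) = 6.393.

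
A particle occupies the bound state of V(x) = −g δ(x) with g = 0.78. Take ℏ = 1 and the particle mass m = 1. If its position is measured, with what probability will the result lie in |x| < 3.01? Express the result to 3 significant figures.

The normalised bound state is ψ = √κ e^{−κ|x|} with κ = mg/ℏ² = 0.7800.
P(|x| < d) = ∫_{−d}^{d} κ e^{−2κ|x|} dx = 1 − e^{−2κd} = 1 − e^{−4.696} = 0.9909.

P = 0.991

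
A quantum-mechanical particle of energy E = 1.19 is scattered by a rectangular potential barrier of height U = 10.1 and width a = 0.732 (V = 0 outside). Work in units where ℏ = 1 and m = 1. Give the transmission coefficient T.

E < U: inside the barrier ψ ∝ e^{±κx} with κ = √(2m(U − E))/ℏ = 4.221.
κa = 3.090, sinh(κa) = 10.97.
The exact tunnelling result is T⁻¹ = 1 + U² sinh²(κa) / [4E(U − E)] = 290.3, so T = 0.00345.

T = 0.00345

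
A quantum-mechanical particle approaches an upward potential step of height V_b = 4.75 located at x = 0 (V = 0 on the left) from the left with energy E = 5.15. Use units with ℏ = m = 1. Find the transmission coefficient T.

T = 0.682

On each side the TISE gives plane waves with k = √(2m(E − V))/ℏ: k₁ = √(2·1·5.15) = 3.209, k₂ = √(2·1·0.4) = 0.8944.
Continuity of ψ and ψ′ at the step yields the reflection amplitude r = (k₁ − k₂)/(k₁ + k₂) = 0.5641; thus R = |r|² = 0.3182, T = 0.6818.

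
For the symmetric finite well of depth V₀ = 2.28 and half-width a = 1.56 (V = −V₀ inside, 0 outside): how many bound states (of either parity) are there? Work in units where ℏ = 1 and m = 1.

N = 3

The dimensionless depth is z₀ = a√(2mV₀)/ℏ = 1.56 × √(4.560) = 3.331.
A new bound state (alternating even/odd) appears each time z₀ passes a multiple of π/2, so N = ⌊2z₀/π⌋ + 1 = ⌊2.121⌋ + 1 = 3.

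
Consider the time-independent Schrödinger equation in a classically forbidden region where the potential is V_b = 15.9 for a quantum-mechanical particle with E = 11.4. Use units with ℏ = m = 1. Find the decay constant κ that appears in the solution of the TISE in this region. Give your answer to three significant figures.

κ = 3.00

Since E < V_b the TISE in this region is ψ'' = κ²ψ with κ = √(2m(V_b − E))/ℏ.
κ = √(2 × 1 × 4.5) = 3.000.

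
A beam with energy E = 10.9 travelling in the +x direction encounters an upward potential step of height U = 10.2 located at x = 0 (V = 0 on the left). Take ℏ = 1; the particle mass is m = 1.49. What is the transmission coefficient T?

T = 0.645

On each side the TISE gives plane waves with k = √(2m(E − V))/ℏ: k₁ = √(2·1.49·10.9) = 5.699, k₂ = √(2·1.49·0.7) = 1.444.
Matching ψ and ψ′ at x = 0 gives r = (k₁ − k₂)/(k₁ + k₂), so R = r² = 0.3548 and T = 1 − R = 0.6452.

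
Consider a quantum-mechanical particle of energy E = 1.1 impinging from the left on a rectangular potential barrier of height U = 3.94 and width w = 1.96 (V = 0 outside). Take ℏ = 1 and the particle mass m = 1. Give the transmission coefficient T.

T = 0.000282

Since E < U the interior solution is evanescent with decay constant κ = √(2m(U − E))/ℏ = 2.383.
κw = 4.671, sinh(κw) = 53.41.
Matching ψ, ψ′ at both faces gives T = [1 + U² sinh²(κw) / (4E(U − E))]⁻¹ = 1/3545 = 0.000282.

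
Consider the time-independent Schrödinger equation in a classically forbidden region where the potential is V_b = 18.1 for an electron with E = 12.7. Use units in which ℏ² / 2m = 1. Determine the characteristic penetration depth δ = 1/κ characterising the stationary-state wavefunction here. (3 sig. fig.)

Since E < V_b the TISE in this region is ψ'' = κ²ψ with κ = √(2m(V_b − E))/ℏ.
κ = √(2 × 0.5 × 5.4) = 2.324. The penetration depth is δ = 1/κ = 0.430.

δ = 0.430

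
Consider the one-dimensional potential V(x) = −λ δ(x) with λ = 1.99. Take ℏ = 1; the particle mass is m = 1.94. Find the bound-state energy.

E = -3.84

The bound state is ψ(x) = √κ e^{−κ|x|}. The derivative jump ψ'(0⁺) − ψ'(0⁻) = −(2mλ/ℏ²)ψ(0) fixes κ = mλ/ℏ² = 3.861.
Then E = −ℏ²κ²/(2m) = −mλ²/(2ℏ²) = -3.841.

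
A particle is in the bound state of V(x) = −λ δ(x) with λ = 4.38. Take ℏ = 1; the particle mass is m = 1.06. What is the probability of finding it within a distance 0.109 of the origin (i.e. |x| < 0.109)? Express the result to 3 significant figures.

P = 0.637

The normalised bound state is ψ = √κ e^{−κ|x|} with κ = mλ/ℏ² = 4.643.
P(|x| < d) = ∫_{−d}^{d} κ e^{−2κ|x|} dx = 1 − e^{−2κd} = 1 − e^{−1.012} = 0.6366.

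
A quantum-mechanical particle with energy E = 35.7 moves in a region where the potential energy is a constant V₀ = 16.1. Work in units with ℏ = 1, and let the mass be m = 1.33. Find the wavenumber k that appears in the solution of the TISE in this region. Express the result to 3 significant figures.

With E > V₀ the solution is oscillatory, ψ ∝ e^{±ikx} with k = √(2m(E − V₀))/ℏ.
k = √(2 × 1.33 × 19.6) = 7.221.

k = 7.22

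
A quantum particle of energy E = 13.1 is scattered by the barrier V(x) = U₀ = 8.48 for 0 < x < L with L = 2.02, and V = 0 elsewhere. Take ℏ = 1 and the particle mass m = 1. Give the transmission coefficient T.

T = 0.994

Above the barrier the interior wavenumber is k₂ = √(2m(E − U₀))/ℏ = 3.040, giving phase k₂L = 6.140.
T = [1 + U₀² sin²(k₂L) / (4E(E − U₀))]⁻¹ = 1/1.006 = 0.994.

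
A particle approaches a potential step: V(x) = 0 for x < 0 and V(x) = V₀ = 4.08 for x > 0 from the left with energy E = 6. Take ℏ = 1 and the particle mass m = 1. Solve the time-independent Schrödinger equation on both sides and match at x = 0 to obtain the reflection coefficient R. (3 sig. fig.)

The wavenumbers are k₁ = √(2mE)/ℏ = 3.464 on the left and k₂ = √(2m(E − V₀))/ℏ = 1.960 on the right.
Matching ψ and ψ′ at x = 0 gives r = (k₁ − k₂)/(k₁ + k₂), so R = r² = 0.07695 and T = 1 − R = 0.9231.

R = 0.0769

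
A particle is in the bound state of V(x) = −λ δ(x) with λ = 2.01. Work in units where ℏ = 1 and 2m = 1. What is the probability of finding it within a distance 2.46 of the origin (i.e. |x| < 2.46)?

P = 0.993

The normalised bound state is ψ = √κ e^{−κ|x|} with κ = mλ/ℏ² = 1.005.
P(|x| < d) = ∫_{−d}^{d} κ e^{−2κ|x|} dx = 1 − e^{−2κd} = 1 − e^{−4.945} = 0.9929.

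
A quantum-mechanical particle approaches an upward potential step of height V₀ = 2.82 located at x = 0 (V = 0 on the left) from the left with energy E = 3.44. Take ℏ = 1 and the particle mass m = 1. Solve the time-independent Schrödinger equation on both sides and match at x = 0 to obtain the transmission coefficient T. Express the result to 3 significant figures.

T = 0.837

On each side the TISE gives plane waves with k = √(2m(E − V))/ℏ: k₁ = √(2·1·3.44) = 2.623, k₂ = √(2·1·0.62) = 1.114.
Matching ψ and ψ′ at x = 0 gives r = (k₁ − k₂)/(k₁ + k₂), so R = r² = 0.1632 and T = 1 − R = 0.8368.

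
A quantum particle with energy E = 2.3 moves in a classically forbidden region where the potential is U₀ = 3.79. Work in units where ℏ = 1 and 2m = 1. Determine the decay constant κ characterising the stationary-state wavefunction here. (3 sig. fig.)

Since E < U₀ the TISE in this region is ψ'' = κ²ψ with κ = √(2m(U₀ − E))/ℏ.
κ = √(2 × 0.5 × 1.49) = 1.221.

κ = 1.22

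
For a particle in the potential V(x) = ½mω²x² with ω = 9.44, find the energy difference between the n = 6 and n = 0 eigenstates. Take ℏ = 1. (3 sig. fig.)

ΔE = 56.6

E_n = ℏω(n + ½), so ΔE = (6 − 0) ℏω = 6 × 9.44 = 56.64.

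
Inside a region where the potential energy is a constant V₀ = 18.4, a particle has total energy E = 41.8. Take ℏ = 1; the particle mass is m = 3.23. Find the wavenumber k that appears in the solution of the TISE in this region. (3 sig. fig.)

k = 12.3

With E > V₀ the solution is oscillatory, ψ ∝ e^{±ikx} with k = √(2m(E − V₀))/ℏ.
k = √(2 × 3.23 × 23.4) = 12.29.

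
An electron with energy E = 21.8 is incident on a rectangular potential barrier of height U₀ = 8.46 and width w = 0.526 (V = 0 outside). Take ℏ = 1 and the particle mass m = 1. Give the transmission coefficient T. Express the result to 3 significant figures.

E > U₀: inside the barrier k₂ = √(2m(E − U₀))/ℏ = 5.165, k₂w = 2.717.
Matching at both interfaces gives T⁻¹ = 1 + U₀² sin²(k₂w) / [4E(E − U₀)] = 1.010, hence T = 0.990.

T = 0.990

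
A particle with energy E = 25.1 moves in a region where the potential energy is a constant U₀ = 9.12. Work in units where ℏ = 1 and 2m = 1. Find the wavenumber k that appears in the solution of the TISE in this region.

k = 4.00

With E > U₀ the solution is oscillatory, ψ ∝ e^{±ikx} with k = √(2m(E − U₀))/ℏ.
k = √(2 × 0.5 × 15.98) = 3.997.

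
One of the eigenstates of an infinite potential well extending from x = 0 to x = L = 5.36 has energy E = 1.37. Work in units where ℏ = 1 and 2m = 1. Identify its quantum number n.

From E_n = n²π²ℏ²/(2mL²) invert to n = √(2mL²E)/(πℏ).
n = (5.36/π) × √(2 × 0.5 × 1.37) = 1.997 → n = 2.

n = 2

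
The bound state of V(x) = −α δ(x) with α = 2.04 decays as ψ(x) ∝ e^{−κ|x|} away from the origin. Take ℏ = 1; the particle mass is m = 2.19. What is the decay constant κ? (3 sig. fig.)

Integrate −(ℏ²/2m)ψ'' − αδ(x)ψ = Eψ from −ε to +ε: the ψ'' term gives ψ'(0⁺) − ψ'(0⁻) and the δ term gives −(2mα/ℏ²)ψ(0).
With ψ ∝ e^{−κ|x|} this yields −2κ = −2mα/ℏ², so κ = mα/ℏ² = 4.468.

κ = 4.47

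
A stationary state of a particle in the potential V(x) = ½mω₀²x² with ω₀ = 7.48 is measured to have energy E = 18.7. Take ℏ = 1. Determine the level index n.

n = 2

E_n = ℏω₀(n + ½) ⇒ n = E/(ℏω₀) − ½ = 18.7/7.48 − 0.5 = 2.000 → n = 2.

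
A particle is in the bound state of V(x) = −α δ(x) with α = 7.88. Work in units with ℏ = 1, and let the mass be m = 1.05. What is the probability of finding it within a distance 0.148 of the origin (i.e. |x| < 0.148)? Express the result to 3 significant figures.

P = 0.914

The normalised bound state is ψ = √κ e^{−κ|x|} with κ = mα/ℏ² = 8.274.
P(|x| < d) = ∫_{−d}^{d} κ e^{−2κ|x|} dx = 1 − e^{−2κd} = 1 − e^{−2.449} = 0.9136.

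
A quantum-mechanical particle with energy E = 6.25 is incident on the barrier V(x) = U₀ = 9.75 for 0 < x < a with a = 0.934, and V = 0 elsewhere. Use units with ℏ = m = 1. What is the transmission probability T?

Since E < U₀ the interior solution is evanescent with decay constant κ = √(2m(U₀ − E))/ℏ = 2.646.
κa = 2.471, sinh(κa) = 5.876.
The exact tunnelling result is T⁻¹ = 1 + U₀² sinh²(κa) / [4E(U₀ − E)] = 38.51, so T = 0.0260.

T = 0.0260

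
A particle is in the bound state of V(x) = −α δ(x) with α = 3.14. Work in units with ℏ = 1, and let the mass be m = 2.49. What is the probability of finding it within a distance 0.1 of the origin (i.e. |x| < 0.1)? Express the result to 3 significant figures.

The normalised bound state is ψ = √κ e^{−κ|x|} with κ = mα/ℏ² = 7.819.
P(|x| < d) = ∫_{−d}^{d} κ e^{−2κ|x|} dx = 1 − e^{−2κd} = 1 − e^{−1.564} = 0.7906.

P = 0.791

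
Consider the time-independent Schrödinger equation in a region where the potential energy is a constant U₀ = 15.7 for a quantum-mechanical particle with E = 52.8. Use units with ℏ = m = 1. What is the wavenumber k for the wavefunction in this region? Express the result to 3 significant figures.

With E > U₀ the solution is oscillatory, ψ ∝ e^{±ikx} with k = √(2m(E − U₀))/ℏ.
k = √(2 × 1 × 37.1) = 8.614.

k = 8.61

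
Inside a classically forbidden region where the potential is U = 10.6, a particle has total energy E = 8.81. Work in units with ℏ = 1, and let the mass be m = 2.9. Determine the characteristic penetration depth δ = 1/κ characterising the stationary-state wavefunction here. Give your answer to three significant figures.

Since E < U the TISE in this region is ψ'' = κ²ψ with κ = √(2m(U − E))/ℏ.
κ = √(2 × 2.9 × 1.79) = 3.222. The penetration depth is δ = 1/κ = 0.310.

δ = 0.310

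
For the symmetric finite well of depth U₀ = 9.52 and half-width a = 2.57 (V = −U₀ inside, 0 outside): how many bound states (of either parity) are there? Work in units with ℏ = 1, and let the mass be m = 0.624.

N = 6

The dimensionless depth is z₀ = a√(2mU₀)/ℏ = 2.57 × √(11.88) = 8.858.
A new bound state (alternating even/odd) appears each time z₀ passes a multiple of π/2, so N = ⌊2z₀/π⌋ + 1 = ⌊5.639⌋ + 1 = 6.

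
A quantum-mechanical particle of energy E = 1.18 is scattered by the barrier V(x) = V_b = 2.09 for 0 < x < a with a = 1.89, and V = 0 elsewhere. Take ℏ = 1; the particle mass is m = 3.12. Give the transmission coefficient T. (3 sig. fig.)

Since E < V_b the interior solution is evanescent with decay constant κ = √(2m(V_b − E))/ℏ = 2.383.
κa = 4.504, sinh(κa) = 45.17.
The exact tunnelling result is T⁻¹ = 1 + V_b² sinh²(κa) / [4E(V_b − E)] = 2076, so T = 0.000482.

T = 0.000482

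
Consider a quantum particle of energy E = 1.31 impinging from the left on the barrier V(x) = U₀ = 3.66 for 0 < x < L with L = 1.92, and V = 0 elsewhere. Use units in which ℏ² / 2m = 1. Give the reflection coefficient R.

E < U₀: inside the barrier ψ ∝ e^{±κx} with κ = √(2m(U₀ − E))/ℏ = 1.533.
κL = 2.943, sinh(κL) = 9.463.
The exact tunnelling result is T⁻¹ = 1 + U₀² sinh²(κL) / [4E(U₀ − E)] = 98.41, so T = 0.0102.
R = 1 − T = 0.990.

R = 0.990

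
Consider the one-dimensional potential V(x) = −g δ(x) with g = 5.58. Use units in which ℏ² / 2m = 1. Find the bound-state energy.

For x ≠ 0 the bound state is ψ ∝ e^{−κ|x|}; integrating the TISE across the delta gives the cusp condition 2κ = 2mg/ℏ², so κ = 2.790.
Then E = −ℏ²κ²/(2m) = −mg²/(2ℏ²) = -7.784.

E = -7.78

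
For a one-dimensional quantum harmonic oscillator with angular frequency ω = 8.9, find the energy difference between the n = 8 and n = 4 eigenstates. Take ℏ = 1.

ΔE = 35.6

E_n = ℏω(n + ½), so ΔE = (8 − 4) ℏω = 4 × 8.9 = 35.60.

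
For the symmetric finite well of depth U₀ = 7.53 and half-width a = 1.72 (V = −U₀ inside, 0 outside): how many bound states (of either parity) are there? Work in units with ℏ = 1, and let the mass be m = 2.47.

N = 7

Define the well-strength parameter z₀ = (a/ℏ)√(2mU₀) = 1.72 × √(2·2.47·7.53) = 10.49.
A new bound state (alternating even/odd) appears each time z₀ passes a multiple of π/2, so N = ⌊2z₀/π⌋ + 1 = ⌊6.678⌋ + 1 = 7.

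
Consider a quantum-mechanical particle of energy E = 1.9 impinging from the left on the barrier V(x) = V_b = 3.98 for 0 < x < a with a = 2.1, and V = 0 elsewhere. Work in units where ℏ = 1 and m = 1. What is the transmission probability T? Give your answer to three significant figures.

Since E < V_b the interior solution is evanescent with decay constant κ = √(2m(V_b − E))/ℏ = 2.040.
κa = 4.283, sinh(κa) = 36.23.
The exact tunnelling result is T⁻¹ = 1 + V_b² sinh²(κa) / [4E(V_b − E)] = 1316, so T = 0.000760.

T = 0.000760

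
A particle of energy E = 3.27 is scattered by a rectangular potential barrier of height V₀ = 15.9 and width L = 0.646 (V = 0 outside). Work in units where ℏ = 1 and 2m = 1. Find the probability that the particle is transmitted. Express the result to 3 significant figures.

E < V₀: inside the barrier ψ ∝ e^{±κx} with κ = √(2m(V₀ − E))/ℏ = 3.554.
κL = 2.296, sinh(κL) = 4.916.
The exact tunnelling result is T⁻¹ = 1 + V₀² sinh²(κL) / [4E(V₀ − E)] = 37.98, so T = 0.0263.

T = 0.0263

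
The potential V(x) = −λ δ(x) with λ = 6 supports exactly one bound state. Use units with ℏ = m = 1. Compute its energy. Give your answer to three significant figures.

E = -18.0

For x ≠ 0 the bound state is ψ ∝ e^{−κ|x|}; integrating the TISE across the delta gives the cusp condition 2κ = 2mλ/ℏ², so κ = 6.000.
Then E = −ℏ²κ²/(2m) = −mλ²/(2ℏ²) = -18.00.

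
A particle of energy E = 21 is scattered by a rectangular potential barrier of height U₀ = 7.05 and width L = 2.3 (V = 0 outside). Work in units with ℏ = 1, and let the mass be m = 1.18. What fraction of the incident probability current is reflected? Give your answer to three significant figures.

R = 0.0145

Above the barrier the interior wavenumber is k₂ = √(2m(E − U₀))/ℏ = 5.738, giving phase k₂L = 13.20.
T = [1 + U₀² sin²(k₂L) / (4E(E − U₀))]⁻¹ = 1/1.015 = 0.985.
R = 1 − T = 0.0145.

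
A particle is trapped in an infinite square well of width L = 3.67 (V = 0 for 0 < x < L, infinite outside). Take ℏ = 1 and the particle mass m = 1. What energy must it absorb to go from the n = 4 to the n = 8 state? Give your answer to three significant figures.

E_n = n²π²ℏ²/(2mL²), so ΔE = (8² − 4²) π²ℏ²/(2mL²).
ΔE = 48 × π² / (2 × 1 × 3.67²) = 17.59.

ΔE = 17.6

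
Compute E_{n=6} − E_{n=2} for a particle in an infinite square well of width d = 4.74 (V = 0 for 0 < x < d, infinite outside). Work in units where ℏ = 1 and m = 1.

E_n = n²π²ℏ²/(2md²), so ΔE = (6² − 2²) π²ℏ²/(2md²).
ΔE = 32 × π² / (2 × 1 × 4.74²) = 7.029.

ΔE = 7.03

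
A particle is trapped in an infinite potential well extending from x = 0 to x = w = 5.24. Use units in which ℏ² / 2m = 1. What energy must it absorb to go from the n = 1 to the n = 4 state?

E_n = n²π²ℏ²/(2mw²), so ΔE = (4² − 1²) π²ℏ²/(2mw²).
ΔE = 15 × π² / (2 × 0.5 × 5.24²) = 5.392.

ΔE = 5.39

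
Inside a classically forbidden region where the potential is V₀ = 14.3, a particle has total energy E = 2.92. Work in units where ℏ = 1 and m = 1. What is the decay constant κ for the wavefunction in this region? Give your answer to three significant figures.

Since E < V₀ the TISE in this region is ψ'' = κ²ψ with κ = √(2m(V₀ − E))/ℏ.
κ = √(2 × 1 × 11.38) = 4.771.

κ = 4.77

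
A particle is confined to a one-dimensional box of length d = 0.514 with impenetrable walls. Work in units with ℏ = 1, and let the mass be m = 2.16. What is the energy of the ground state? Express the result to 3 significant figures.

E = 8.65

Requiring ψ(0) = ψ(d) = 0 quantises k = nπ/d, hence E_n = ℏ²k²/2m = n²π²ℏ²/(2md²).
E_1 = 1² × π² / (2 × 2.16 × 0.514²) = 8.647.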